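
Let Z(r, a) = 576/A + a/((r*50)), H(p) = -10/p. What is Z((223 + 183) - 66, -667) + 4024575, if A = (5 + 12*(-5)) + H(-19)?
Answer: 1573604675259/391000 ≈ 4.0246e+6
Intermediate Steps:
A = -1035/19 (A = (5 + 12*(-5)) - 10/(-19) = (5 - 60) - 10*(-1/19) = -55 + 10/19 = -1035/19 ≈ -54.474)
Z(r, a) = -1216/115 + a/(50*r) (Z(r, a) = 576/(-1035/19) + a/((r*50)) = 576*(-19/1035) + a/((50*r)) = -1216/115 + a*(1/(50*r)) = -1216/115 + a/(50*r))
Z((223 + 183) - 66, -667) + 4024575 = (-1216/115 + (1/50)*(-667)/((223 + 183) - 66)) + 4024575 = (-1216/115 + (1/50)*(-667)/(406 - 66)) + 4024575 = (-1216/115 + (1/50)*(-667)/340) + 4024575 = (-1216/115 + (1/50)*(-667)*(1/340)) + 4024575 = (-1216/115 - 667/17000) + 4024575 = -4149741/391000 + 4024575 = 1573604675259/391000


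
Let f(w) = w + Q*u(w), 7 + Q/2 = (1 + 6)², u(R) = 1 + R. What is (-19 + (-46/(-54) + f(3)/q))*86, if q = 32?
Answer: -280661/432 ≈ -649.68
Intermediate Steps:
Q = 84 (Q = -14 + 2*(1 + 6)² = -14 + 2*7² = -14 + 2*49 = -14 + 98 = 84)
f(w) = 84 + 85*w (f(w) = w + 84*(1 + w) = w + (84 + 84*w) = 84 + 85*w)
(-19 + (-46/(-54) + f(3)/q))*86 = (-19 + (-46/(-54) + (84 + 85*3)/32))*86 = (-19 + (-46*(-1/54) + (84 + 255)*(1/32)))*86 = (-19 + (23/27 + 339*(1/32)))*86 = (-19 + (23/27 + 339/32))*86 = (-19 + 9889/864)*86 = -6527/864*86 = -280661/432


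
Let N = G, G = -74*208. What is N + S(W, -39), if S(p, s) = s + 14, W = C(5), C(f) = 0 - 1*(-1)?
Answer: -15417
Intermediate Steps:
G = -15392
N = -15392
C(f) = 1 (C(f) = 0 + 1 = 1)
W = 1
S(p, s) = 14 + s
N + S(W, -39) = -15392 + (14 - 39) = -15392 - 25 = -15417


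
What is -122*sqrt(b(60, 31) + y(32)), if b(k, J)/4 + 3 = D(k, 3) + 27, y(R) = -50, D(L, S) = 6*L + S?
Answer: -122*sqrt(1498) ≈ -4721.9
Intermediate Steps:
D(L, S) = S + 6*L
b(k, J) = 108 + 24*k (b(k, J) = -12 + 4*((3 + 6*k) + 27) = -12 + 4*(30 + 6*k) = -12 + (120 + 24*k) = 108 + 24*k)
-122*sqrt(b(60, 31) + y(32)) = -122*sqrt((108 + 24*60) - 50) = -122*sqrt((108 + 1440) - 50) = -122*sqrt(1548 - 50) = -122*sqrt(1498)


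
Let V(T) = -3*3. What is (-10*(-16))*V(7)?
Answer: -1440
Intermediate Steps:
V(T) = -9
(-10*(-16))*V(7) = -10*(-16)*(-9) = 160*(-9) = -1440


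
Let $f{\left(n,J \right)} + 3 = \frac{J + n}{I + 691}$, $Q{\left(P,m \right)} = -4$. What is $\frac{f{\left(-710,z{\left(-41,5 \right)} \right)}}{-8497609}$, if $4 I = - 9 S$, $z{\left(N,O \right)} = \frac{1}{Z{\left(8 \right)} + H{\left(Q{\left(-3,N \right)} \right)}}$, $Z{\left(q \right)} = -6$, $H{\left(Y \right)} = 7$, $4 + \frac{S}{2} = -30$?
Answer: $\frac{3241}{7171981996} \approx 4.519 \cdot 10^{-7}$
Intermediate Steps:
$S = -68$ ($S = -8 + 2 \left(-30\right) = -8 - 60 = -68$)
$z{\left(N,O \right)} = 1$ ($z{\left(N,O \right)} = \frac{1}{-6 + 7} = 1^{-1} = 1$)
$I = 153$ ($I = \frac{\left(-9\right) \left(-68\right)}{4} = \frac{1}{4} \cdot 612 = 153$)
$f{\left(n,J \right)} = -3 + \frac{J}{844} + \frac{n}{844}$ ($f{\left(n,J \right)} = -3 + \frac{J + n}{153 + 691} = -3 + \frac{J + n}{844} = -3 + \left(J + n\right) \frac{1}{844} = -3 + \left(\frac{J}{844} + \frac{n}{844}\right) = -3 + \frac{J}{844} + \frac{n}{844}$)
$\frac{f{\left(-710,z{\left(-41,5 \right)} \right)}}{-8497609} = \frac{-3 + \frac{1}{844} \cdot 1 + \frac{1}{844} \left(-710\right)}{-8497609} = \left(-3 + \frac{1}{844} - \frac{355}{422}\right) \left(- \frac{1}{8497609}\right) = \left(- \frac{3241}{844}\right) \left(- \frac{1}{8497609}\right) = \frac{3241}{7171981996}$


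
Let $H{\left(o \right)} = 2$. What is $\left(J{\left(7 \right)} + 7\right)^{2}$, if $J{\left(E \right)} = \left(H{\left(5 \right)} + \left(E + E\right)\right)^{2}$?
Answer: $69169$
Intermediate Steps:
$J{\left(E \right)} = \left(2 + 2 E\right)^{2}$ ($J{\left(E \right)} = \left(2 + \left(E + E\right)\right)^{2} = \left(2 + 2 E\right)^{2}$)
$\left(J{\left(7 \right)} + 7\right)^{2} = \left(4 \left(1 + 7\right)^{2} + 7\right)^{2} = \left(4 \cdot 8^{2} + 7\right)^{2} = \left(4 \cdot 64 + 7\right)^{2} = \left(256 + 7\right)^{2} = 263^{2} = 69169$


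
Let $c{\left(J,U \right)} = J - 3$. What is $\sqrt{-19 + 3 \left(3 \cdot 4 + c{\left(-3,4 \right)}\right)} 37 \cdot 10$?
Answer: $370 i \approx 370.0 i$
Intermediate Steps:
$c{\left(J,U \right)} = -3 + J$
$\sqrt{-19 + 3 \left(3 \cdot 4 + c{\left(-3,4 \right)}\right)} 37 \cdot 10 = \sqrt{-19 + 3 \left(3 \cdot 4 - 6\right)} 37 \cdot 10 = \sqrt{-19 + 3 \left(12 - 6\right)} 37 \cdot 10 = \sqrt{-19 + 3 \cdot 6} \cdot 37 \cdot 10 = \sqrt{-19 + 18} \cdot 37 \cdot 10 = \sqrt{-1} \cdot 37 \cdot 10 = i 37 \cdot 10 = 37 i 10 = 370 i$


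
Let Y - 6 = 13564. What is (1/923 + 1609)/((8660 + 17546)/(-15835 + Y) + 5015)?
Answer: 3363769620/10460145787 ≈ 0.32158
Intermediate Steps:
Y = 13570 (Y = 6 + 13564 = 13570)
(1/923 + 1609)/((8660 + 17546)/(-15835 + Y) + 5015) = (1/923 + 1609)/((8660 + 17546)/(-15835 + 13570) + 5015) = (1/923 + 1609)/(26206/(-2265) + 5015) = 1485108/(923*(26206*(-1/2265) + 5015)) = 1485108/(923*(-26206/2265 + 5015)) = 1485108/(923*(11332769/2265)) = (1485108/923)*(2265/11332769) = 3363769620/10460145787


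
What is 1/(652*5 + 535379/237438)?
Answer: 237438/774583259 ≈ 0.00030654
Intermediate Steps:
1/(652*5 + 535379/237438) = 1/(3260 + 535379*(1/237438)) = 1/(3260 + 535379/237438) = 1/(774583259/237438) = 237438/774583259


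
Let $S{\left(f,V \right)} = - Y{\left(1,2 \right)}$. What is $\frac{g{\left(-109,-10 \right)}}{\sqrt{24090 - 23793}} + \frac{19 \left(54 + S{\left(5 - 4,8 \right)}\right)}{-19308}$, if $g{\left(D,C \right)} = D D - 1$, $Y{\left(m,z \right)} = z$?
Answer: $- \frac{247}{4827} + 120 \sqrt{33} \approx 689.3$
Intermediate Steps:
$g{\left(D,C \right)} = -1 + D^{2}$ ($g{\left(D,C \right)} = D^{2} - 1 = -1 + D^{2}$)
$S{\left(f,V \right)} = -2$ ($S{\left(f,V \right)} = \left(-1\right) 2 = -2$)
$\frac{g{\left(-109,-10 \right)}}{\sqrt{24090 - 23793}} + \frac{19 \left(54 + S{\left(5 - 4,8 \right)}\right)}{-19308} = \frac{-1 + \left(-109\right)^{2}}{\sqrt{24090 - 23793}} + \frac{19 \left(54 - 2\right)}{-19308} = \frac{-1 + 11881}{\sqrt{297}} + 19 \cdot 52 \left(- \frac{1}{19308}\right) = \frac{11880}{3 \sqrt{33}} + 988 \left(- \frac{1}{19308}\right) = 11880 \frac{\sqrt{33}}{99} - \frac{247}{4827} = 120 \sqrt{33} - \frac{247}{4827} = - \frac{247}{4827} + 120 \sqrt{33}$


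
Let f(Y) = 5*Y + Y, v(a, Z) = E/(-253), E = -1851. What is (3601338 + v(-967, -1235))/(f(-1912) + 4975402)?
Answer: 182228073/251174858 ≈ 0.72550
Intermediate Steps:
v(a, Z) = 1851/253 (v(a, Z) = -1851/(-253) = -1851*(-1/253) = 1851/253)
f(Y) = 6*Y
(3601338 + v(-967, -1235))/(f(-1912) + 4975402) = (3601338 + 1851/253)/(6*(-1912) + 4975402) = 911140365/(253*(-11472 + 4975402)) = (911140365/253)/4963930 = (911140365/253)*(1/4963930) = 182228073/251174858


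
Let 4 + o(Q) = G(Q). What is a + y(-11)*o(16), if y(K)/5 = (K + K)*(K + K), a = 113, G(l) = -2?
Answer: -14407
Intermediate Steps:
o(Q) = -6 (o(Q) = -4 - 2 = -6)
y(K) = 20*K² (y(K) = 5*((K + K)*(K + K)) = 5*((2*K)*(2*K)) = 5*(4*K²) = 20*K²)
a + y(-11)*o(16) = 113 + (20*(-11)²)*(-6) = 113 + (20*121)*(-6) = 113 + 2420*(-6) = 113 - 14520 = -14407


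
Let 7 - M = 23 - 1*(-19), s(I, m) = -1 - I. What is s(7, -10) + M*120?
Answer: -4208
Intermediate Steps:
M = -35 (M = 7 - (23 - 1*(-19)) = 7 - (23 + 19) = 7 - 1*42 = 7 - 42 = -35)
s(7, -10) + M*120 = (-1 - 1*7) - 35*120 = (-1 - 7) - 4200 = -8 - 4200 = -4208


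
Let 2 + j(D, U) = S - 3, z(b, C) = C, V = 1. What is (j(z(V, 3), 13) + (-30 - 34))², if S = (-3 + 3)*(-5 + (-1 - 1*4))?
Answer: 4761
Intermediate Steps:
S = 0 (S = 0*(-5 + (-1 - 4)) = 0*(-5 - 5) = 0*(-10) = 0)
j(D, U) = -5 (j(D, U) = -2 + (0 - 3) = -2 - 3 = -5)
(j(z(V, 3), 13) + (-30 - 34))² = (-5 + (-30 - 34))² = (-5 - 64)² = (-69)² = 4761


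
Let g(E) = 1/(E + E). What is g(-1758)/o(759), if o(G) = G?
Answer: -1/2668644 ≈ -3.7472e-7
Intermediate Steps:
g(E) = 1/(2*E)
g(-1758)/o(759) = ((½)/(-1758))/759 = ((½)*(-1/1758))*(1/759) = -1/3516*1/759 = -1/2668644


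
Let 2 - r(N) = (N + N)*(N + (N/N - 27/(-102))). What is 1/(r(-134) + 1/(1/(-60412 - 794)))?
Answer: -17/1645210 ≈ -1.0333e-5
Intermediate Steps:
r(N) = 2 - 2*N*(43/34 + N) (r(N) = 2 - (N + N)*(N + (N/N - 27/(-102))) = 2 - 2*N*(N + (1 - 27*(-1/102))) = 2 - 2*N*(N + (1 + 9/34)) = 2 - 2*N*(N + 43/34) = 2 - 2*N*(43/34 + N))
1/(r(-134) + 1/(1/(-60412 - 794))) = 1/((2 - 2*(-134)² - 43/17*(-134)) + 1/(1/(-60412 - 794))) = 1/((2 - 2*17956 + 5762/17) + 1/(1/(-61206))) = 1/((2 - 35912 + 5762/17) + 1/(-1/61206)) = 1/(-604708/17 - 61206) = 1/(-1645210/17) = -17/1645210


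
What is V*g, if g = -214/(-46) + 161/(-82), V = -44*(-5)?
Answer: 557810/943 ≈ 591.53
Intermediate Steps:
V = 220
g = 5071/1886 (g = -214*(-1/46) + 161*(-1/82) = 107/23 - 161/82 = 5071/1886 ≈ 2.6888)
V*g = 220*(5071/1886) = 557810/943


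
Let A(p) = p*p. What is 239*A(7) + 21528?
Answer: 33239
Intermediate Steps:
A(p) = p²
239*A(7) + 21528 = 239*7² + 21528 = 239*49 + 21528 = 11711 + 21528 = 33239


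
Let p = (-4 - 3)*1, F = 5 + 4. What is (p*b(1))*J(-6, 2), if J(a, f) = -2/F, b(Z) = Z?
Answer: 14/9 ≈ 1.5556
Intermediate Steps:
F = 9
J(a, f) = -2/9
p = -7 (p = -7*1 = -7)
(p*b(1))*J(-6, 2) = -7*1*(-2/9) = -7*(-2/9) = 14/9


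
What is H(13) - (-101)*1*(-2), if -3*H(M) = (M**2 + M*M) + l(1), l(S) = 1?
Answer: -315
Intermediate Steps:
H(M) = -1/3 - 2*M**2/3 (H(M) = -((M**2 + M*M) + 1)/3 = -((M**2 + M**2) + 1)/3 = -(2*M**2 + 1)/3 = -(1 + 2*M**2)/3 = -1/3 - 2*M**2/3)
H(13) - (-101)*1*(-2) = (-1/3 - 2/3*13**2) - (-101)*1*(-2) = (-1/3 - 2/3*169) - (-101)*(-2) = (-1/3 - 338/3) - 1*202 = -113 - 202 = -315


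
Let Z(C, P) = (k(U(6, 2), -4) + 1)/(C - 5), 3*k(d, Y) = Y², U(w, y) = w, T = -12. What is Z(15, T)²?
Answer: 361/900 ≈ 0.40111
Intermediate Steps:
k(d, Y) = Y²/3
Z(C, P) = 19/(3*(-5 + C)) (Z(C, P) = ((⅓)*(-4)² + 1)/(C - 5) = ((⅓)*16 + 1)/(-5 + C) = (16/3 + 1)/(-5 + C) = 19/(3*(-5 + C)))
Z(15, T)² = (19/(3*(-5 + 15)))² = ((19/3)/10)² = ((19/3)*(⅒))² = (19/30)² = 361/900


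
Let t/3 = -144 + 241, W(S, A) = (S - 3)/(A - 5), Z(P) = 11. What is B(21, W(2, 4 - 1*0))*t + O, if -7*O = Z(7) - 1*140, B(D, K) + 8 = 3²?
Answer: 2166/7 ≈ 309.43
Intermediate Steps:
W(S, A) = (-3 + S)/(-5 + A)
B(D, K) = 1 (B(D, K) = -8 + 3² = -8 + 9 = 1)
O = 129/7 (O = -(11 - 1*140)/7 = -(11 - 140)/7 = -⅐*(-129) = 129/7 ≈ 18.429)
t = 291 (t = 3*(-144 + 241) = 3*97 = 291)
B(21, W(2, 4 - 1*0))*t + O = 1*291 + 129/7 = 291 + 129/7 = 2166/7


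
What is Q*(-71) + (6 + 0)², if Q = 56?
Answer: -3940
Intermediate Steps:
Q*(-71) + (6 + 0)² = 56*(-71) + (6 + 0)² = -3976 + 6² = -3976 + 36 = -3940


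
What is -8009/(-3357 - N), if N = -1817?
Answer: 8009/1540 ≈ 5.2007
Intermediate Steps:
-8009/(-3357 - N) = -8009/(-3357 - 1*(-1817)) = -8009/(-3357 + 1817) = -8009/(-1540) = -8009*(-1/1540) = 8009/1540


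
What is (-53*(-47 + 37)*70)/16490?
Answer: 3710/1649 ≈ 2.2498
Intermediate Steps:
(-53*(-47 + 37)*70)/16490 = (-53*(-10)*70)*(1/16490) = (530*70)*(1/16490) = 37100*(1/16490) = 3710/1649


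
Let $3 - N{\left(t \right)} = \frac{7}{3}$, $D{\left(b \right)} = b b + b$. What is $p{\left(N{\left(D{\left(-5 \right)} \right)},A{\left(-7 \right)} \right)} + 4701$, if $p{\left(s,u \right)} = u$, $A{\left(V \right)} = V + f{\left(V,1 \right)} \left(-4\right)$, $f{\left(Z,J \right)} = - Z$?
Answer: $4666$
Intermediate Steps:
$D{\left(b \right)} = b + b^{2}$ ($D{\left(b \right)} = b^{2} + b = b + b^{2}$)
$N{\left(t \right)} = \frac{2}{3}$ ($N{\left(t \right)} = 3 - \frac{7}{3} = \frac{2}{3}$)
$A{\left(V \right)} = 5 V$ ($A{\left(V \right)} = V + - V \left(-4\right) = V + 4 V = 5 V$)
$p{\left(N{\left(D{\left(-5 \right)} \right)},A{\left(-7 \right)} \right)} + 4701 = 5 \left(-7\right) + 4701 = -35 + 4701 = 4666$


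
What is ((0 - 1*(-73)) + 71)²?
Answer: 20736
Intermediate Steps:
((0 - 1*(-73)) + 71)² = ((0 + 73) + 71)² = (73 + 71)² = 144² = 20736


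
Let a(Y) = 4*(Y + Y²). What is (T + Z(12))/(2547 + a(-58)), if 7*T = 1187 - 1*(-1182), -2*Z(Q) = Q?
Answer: 2327/110397 ≈ 0.021078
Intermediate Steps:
Z(Q) = -Q/2
T = 2369/7 (T = (1187 - 1*(-1182))/7 = (1187 + 1182)/7 = (⅐)*2369 = 2369/7 ≈ 338.43)
a(Y) = 4*Y + 4*Y²
(T + Z(12))/(2547 + a(-58)) = (2369/7 - ½*12)/(2547 + 4*(-58)*(1 - 58)) = (2369/7 - 6)/(2547 + 4*(-58)*(-57)) = 2327/(7*(2547 + 13224)) = (2327/7)/15771 = (2327/7)*(1/15771) = 2327/110397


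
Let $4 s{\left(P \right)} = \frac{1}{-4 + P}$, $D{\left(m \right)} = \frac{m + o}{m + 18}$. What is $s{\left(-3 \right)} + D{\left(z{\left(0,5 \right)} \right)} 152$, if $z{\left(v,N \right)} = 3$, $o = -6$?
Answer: $- \frac{87}{4} \approx -21.75$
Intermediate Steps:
$D{\left(m \right)} = \frac{-6 + m}{18 + m}$ ($D{\left(m \right)} = \frac{m - 6}{m + 18} = \frac{-6 + m}{18 + m}$)
$s{\left(P \right)} = \frac{1}{4 \left(-4 + P\right)}$
$s{\left(-3 \right)} + D{\left(z{\left(0,5 \right)} \right)} 152 = \frac{1}{4 \left(-4 - 3\right)} + \frac{-6 + 3}{18 + 3} \cdot 152 = \frac{1}{4 \left(-7\right)} + \frac{1}{21} \left(-3\right) 152 = \frac{1}{4} \left(- \frac{1}{7}\right) + \frac{1}{21} \left(-3\right) 152 = - \frac{1}{28} - \frac{152}{7} = - \frac{87}{4}$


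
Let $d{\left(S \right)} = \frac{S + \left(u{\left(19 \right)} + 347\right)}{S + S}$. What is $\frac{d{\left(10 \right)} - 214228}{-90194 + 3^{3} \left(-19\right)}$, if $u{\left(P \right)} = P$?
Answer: $\frac{1071046}{453535} \approx 2.3615$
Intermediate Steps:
$d{\left(S \right)} = \frac{366 + S}{2 S}$ ($d{\left(S \right)} = \frac{S + \left(19 + 347\right)}{S + S} = \frac{S + 366}{2 S} = \left(366 + S\right) \frac{1}{2 S} = \frac{366 + S}{2 S}$)
$\frac{d{\left(10 \right)} - 214228}{-90194 + 3^{3} \left(-19\right)} = \frac{\frac{366 + 10}{2 \cdot 10} - 214228}{-90194 + 3^{3} \left(-19\right)} = \frac{\frac{1}{2} \cdot \frac{1}{10} \cdot 376 - 214228}{-90194 + 27 \left(-19\right)} = \frac{\frac{94}{5} - 214228}{-90194 - 513} = - \frac{1071046}{5 \left(-90707\right)} = \left(- \frac{1071046}{5}\right) \left(- \frac{1}{90707}\right) = \frac{1071046}{453535}$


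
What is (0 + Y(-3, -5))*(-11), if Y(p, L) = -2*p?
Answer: -66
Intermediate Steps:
(0 + Y(-3, -5))*(-11) = (0 - 2*(-3))*(-11) = (0 + 6)*(-11) = 6*(-11) = -66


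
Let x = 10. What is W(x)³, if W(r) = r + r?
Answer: 8000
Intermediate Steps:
W(r) = 2*r
W(x)³ = (2*10)³ = 20³ = 8000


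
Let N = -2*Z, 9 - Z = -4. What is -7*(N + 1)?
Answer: 175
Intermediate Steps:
Z = 13 (Z = 9 - 1*(-4) = 9 + 4 = 13)
N = -26 (N = -2*13 = -26)
-7*(N + 1) = -7*(-26 + 1) = -7*(-25) = 175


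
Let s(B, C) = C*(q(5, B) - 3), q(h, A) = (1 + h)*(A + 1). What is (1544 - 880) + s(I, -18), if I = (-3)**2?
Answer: -362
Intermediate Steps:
I = 9
q(h, A) = (1 + A)*(1 + h) (q(h, A) = (1 + h)*(1 + A) = (1 + A)*(1 + h))
s(B, C) = C*(3 + 6*B) (s(B, C) = C*((1 + B + 5 + B*5) - 3) = C*((1 + B + 5 + 5*B) - 3) = C*((6 + 6*B) - 3) = C*(3 + 6*B))
(1544 - 880) + s(I, -18) = (1544 - 880) + 3*(-18)*(1 + 2*9) = 664 + 3*(-18)*(1 + 18) = 664 + 3*(-18)*19 = 664 - 1026 = -362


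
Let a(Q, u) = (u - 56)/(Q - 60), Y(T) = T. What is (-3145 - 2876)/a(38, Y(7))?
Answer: -132462/49 ≈ -2703.3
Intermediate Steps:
a(Q, u) = (-56 + u)/(-60 + Q)
(-3145 - 2876)/a(38, Y(7)) = (-3145 - 2876)/(((-56 + 7)/(-60 + 38))) = -6021/(-49/(-22)) = -6021/((-1/22*(-49))) = -6021/49/22 = -6021*22/49 = -132462/49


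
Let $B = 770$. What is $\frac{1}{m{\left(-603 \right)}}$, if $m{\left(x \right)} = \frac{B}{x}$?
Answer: $- \frac{603}{770} \approx -0.78312$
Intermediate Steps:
$m{\left(x \right)} = \frac{770}{x}$
$\frac{1}{m{\left(-603 \right)}} = \frac{1}{770 \frac{1}{-603}} = \frac{1}{770 \left(- \frac{1}{603}\right)} = \frac{1}{- \frac{770}{603}} = - \frac{603}{770}$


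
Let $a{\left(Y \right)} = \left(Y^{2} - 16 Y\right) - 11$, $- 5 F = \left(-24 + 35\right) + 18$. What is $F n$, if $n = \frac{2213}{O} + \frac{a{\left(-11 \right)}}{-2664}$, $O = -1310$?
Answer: $\frac{45458167}{4362300} \approx 10.421$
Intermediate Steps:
$F = - \frac{29}{5}$ ($F = - \frac{\left(-24 + 35\right) + 18}{5} = - \frac{11 + 18}{5} = \left(- \frac{1}{5}\right) 29 = - \frac{29}{5} \approx -5.8$)
$a{\left(Y \right)} = -11 + Y^{2} - 16 Y$
$n = - \frac{1567523}{872460}$ ($n = \frac{2213}{-1310} + \frac{-11 + \left(-11\right)^{2} - -176}{-2664} = 2213 \left(- \frac{1}{1310}\right) + \left(-11 + 121 + 176\right) \left(- \frac{1}{2664}\right) = - \frac{2213}{1310} + 286 \left(- \frac{1}{2664}\right) = - \frac{2213}{1310} - \frac{143}{1332} = - \frac{1567523}{872460} \approx -1.7967$)
$F n = \left(- \frac{29}{5}\right) \left(- \frac{1567523}{872460}\right) = \frac{45458167}{4362300}$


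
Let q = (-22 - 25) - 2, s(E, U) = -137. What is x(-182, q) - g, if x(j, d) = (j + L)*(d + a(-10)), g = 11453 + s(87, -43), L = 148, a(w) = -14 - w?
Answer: -9514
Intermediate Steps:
q = -49 (q = -47 - 2 = -49)
g = 11316 (g = 11453 - 137 = 11316)
x(j, d) = (-4 + d)*(148 + j) (x(j, d) = (j + 148)*(d + (-14 - 1*(-10))) = (148 + j)*(d + (-14 + 10)) = (148 + j)*(d - 4) = (148 + j)*(-4 + d) = (-4 + d)*(148 + j))
x(-182, q) - g = (-592 - 4*(-182) + 148*(-49) - 49*(-182)) - 1*11316 = (-592 + 728 - 7252 + 8918) - 11316 = 1802 - 11316 = -9514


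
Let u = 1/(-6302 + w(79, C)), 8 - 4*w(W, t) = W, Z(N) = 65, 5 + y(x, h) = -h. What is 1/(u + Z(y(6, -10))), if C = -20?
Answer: 25279/1643131 ≈ 0.015385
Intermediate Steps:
y(x, h) = -5 - h
w(W, t) = 2 - W/4
u = -4/25279 (u = 1/(-6302 + (2 - ¼*79)) = 1/(-6302 + (2 - 79/4)) = 1/(-6302 - 71/4) = 1/(-25279/4) = -4/25279 ≈ -0.00015823)
1/(u + Z(y(6, -10))) = 1/(-4/25279 + 65) = 1/(1643131/25279) = 25279/1643131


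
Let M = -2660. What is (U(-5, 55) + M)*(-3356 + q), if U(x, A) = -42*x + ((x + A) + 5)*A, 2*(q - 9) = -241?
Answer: -3987625/2 ≈ -1.9938e+6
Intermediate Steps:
q = -223/2 (q = 9 + (1/2)*(-241) = 9 - 241/2 = -223/2 ≈ -111.50)
U(x, A) = -42*x + A*(5 + A + x) (U(x, A) = -42*x + ((A + x) + 5)*A = -42*x + (5 + A + x)*A = -42*x + A*(5 + A + x))
(U(-5, 55) + M)*(-3356 + q) = ((55**2 - 42*(-5) + 5*55 + 55*(-5)) - 2660)*(-3356 - 223/2) = ((3025 + 210 + 275 - 275) - 2660)*(-6935/2) = (3235 - 2660)*(-6935/2) = 575*(-6935/2) = -3987625/2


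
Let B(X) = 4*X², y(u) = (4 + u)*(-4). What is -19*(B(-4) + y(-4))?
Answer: -1216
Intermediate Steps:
y(u) = -16 - 4*u
-19*(B(-4) + y(-4)) = -19*(4*(-4)² + (-16 - 4*(-4))) = -19*(4*16 + (-16 + 16)) = -19*(64 + 0) = -19*64 = -1216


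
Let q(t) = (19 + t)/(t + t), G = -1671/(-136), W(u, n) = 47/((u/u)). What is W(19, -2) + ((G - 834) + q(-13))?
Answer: -1370101/1768 ≈ -774.94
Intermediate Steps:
W(u, n) = 47 (W(u, n) = 47/1 = 47*1 = 47)
G = 1671/136 (G = -1671*(-1/136) = 1671/136 ≈ 12.287)
q(t) = (19 + t)/(2*t) (q(t) = (19 + t)/((2*t)) = (19 + t)*(1/(2*t)) = (19 + t)/(2*t))
W(19, -2) + ((G - 834) + q(-13)) = 47 + ((1671/136 - 834) + (½)*(19 - 13)/(-13)) = 47 + (-111753/136 + (½)*(-1/13)*6) = 47 + (-111753/136 - 3/13) = 47 - 1453197/1768 = -1370101/1768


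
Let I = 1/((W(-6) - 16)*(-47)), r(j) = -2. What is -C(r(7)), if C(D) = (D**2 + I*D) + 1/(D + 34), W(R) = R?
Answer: -66661/16544 ≈ -4.0293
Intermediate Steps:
I = 1/1034 (I = 1/(-6 - 16*(-47)) = -1/47/(-22) = -1/22*(-1/47) = 1/1034 ≈ 0.00096712)
C(D) = D**2 + 1/(34 + D) + D/1034 (C(D) = (D**2 + D/1034) + 1/(D + 34) = (D**2 + D/1034) + 1/(34 + D) = D**2 + 1/(34 + D) + D/1034)
-C(r(7)) = -(1034 + 34*(-2) + 1034*(-2)**3 + 35157*(-2)**2)/(1034*(34 - 2)) = -(1034 - 68 + 1034*(-8) + 35157*4)/(1034*32) = -(1034 - 68 - 8272 + 140628)/(1034*32) = -133322/(1034*32) = -1*66661/16544 = -66661/16544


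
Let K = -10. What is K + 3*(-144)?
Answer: -442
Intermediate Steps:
K + 3*(-144) = -10 + 3*(-144) = -10 - 432 = -442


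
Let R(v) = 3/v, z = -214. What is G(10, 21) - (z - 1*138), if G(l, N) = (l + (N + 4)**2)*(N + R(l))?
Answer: 27755/2 ≈ 13878.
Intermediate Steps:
G(l, N) = (N + 3/l)*(l + (4 + N)**2) (G(l, N) = (l + (N + 4)**2)*(N + 3/l) = (l + (4 + N)**2)*(N + 3/l) = (N + 3/l)*(l + (4 + N)**2))
G(10, 21) - (z - 1*138) = (3 + 21*10 + 21*(4 + 21)**2 + 3*(4 + 21)**2/10) - (-214 - 1*138) = (3 + 210 + 21*25**2 + 3*(1/10)*25**2) - (-214 - 138) = (3 + 210 + 21*625 + 3*(1/10)*625) - 1*(-352) = (3 + 210 + 13125 + 375/2) + 352 = 27051/2 + 352 = 27755/2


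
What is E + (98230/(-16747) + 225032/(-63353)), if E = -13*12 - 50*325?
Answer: -17416309744640/1060972691 ≈ -16415.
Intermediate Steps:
E = -16406 (E = -156 - 16250 = -16406)
E + (98230/(-16747) + 225032/(-63353)) = -16406 + (98230/(-16747) + 225032/(-63353)) = -16406 + (98230*(-1/16747) + 225032*(-1/63353)) = -16406 + (-98230/16747 - 225032/63353) = -16406 - 9991776094/1060972691 = -17416309744640/1060972691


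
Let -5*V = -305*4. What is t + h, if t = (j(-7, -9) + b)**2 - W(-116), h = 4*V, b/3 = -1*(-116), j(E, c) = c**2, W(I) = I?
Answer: 185133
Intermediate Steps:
V = 244 (V = -(-61)*4 = -1/5*(-1220) = 244)
b = 348 (b = 3*(-1*(-116)) = 3*116 = 348)
h = 976 (h = 4*244 = 976)
t = 184157 (t = ((-9)**2 + 348)**2 - 1*(-116) = (81 + 348)**2 + 116 = 429**2 + 116 = 184041 + 116 = 184157)
t + h = 184157 + 976 = 185133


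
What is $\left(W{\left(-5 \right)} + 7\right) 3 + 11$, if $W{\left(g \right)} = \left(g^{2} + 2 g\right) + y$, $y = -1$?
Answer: $74$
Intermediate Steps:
$W{\left(g \right)} = -1 + g^{2} + 2 g$ ($W{\left(g \right)} = \left(g^{2} + 2 g\right) - 1 = -1 + g^{2} + 2 g$)
$\left(W{\left(-5 \right)} + 7\right) 3 + 11 = \left(\left(-1 + \left(-5\right)^{2} + 2 \left(-5\right)\right) + 7\right) 3 + 11 = \left(\left(-1 + 25 - 10\right) + 7\right) 3 + 11 = \left(14 + 7\right) 3 + 11 = 21 \cdot 3 + 11 = 63 + 11 = 74$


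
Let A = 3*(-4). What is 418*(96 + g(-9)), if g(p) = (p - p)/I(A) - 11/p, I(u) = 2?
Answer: 365750/9 ≈ 40639.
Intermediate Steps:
A = -12
g(p) = -11/p (g(p) = (p - p)/2 - 11/p = 0*(½) - 11/p = 0 - 11/p = -11/p)
418*(96 + g(-9)) = 418*(96 - 11/(-9)) = 418*(96 - 11*(-⅑)) = 418*(96 + 11/9) = 418*(875/9) = 365750/9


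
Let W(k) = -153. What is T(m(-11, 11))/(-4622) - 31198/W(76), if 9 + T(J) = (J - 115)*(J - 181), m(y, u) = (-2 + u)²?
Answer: 143678333/707166 ≈ 203.17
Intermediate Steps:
T(J) = -9 + (-181 + J)*(-115 + J) (T(J) = -9 + (J - 115)*(J - 181) = -9 + (-115 + J)*(-181 + J) = -9 + (-181 + J)*(-115 + J))
T(m(-11, 11))/(-4622) - 31198/W(76) = (20806 + ((-2 + 11)²)² - 296*(-2 + 11)²)/(-4622) - 31198/(-153) = (20806 + (9²)² - 296*9²)*(-1/4622) - 31198*(-1/153) = (20806 + 81² - 296*81)*(-1/4622) + 31198/153 = (20806 + 6561 - 23976)*(-1/4622) + 31198/153 = 3391*(-1/4622) + 31198/153 = -3391/4622 + 31198/153 = 143678333/707166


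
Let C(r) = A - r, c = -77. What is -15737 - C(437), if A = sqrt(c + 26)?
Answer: -15300 - I*sqrt(51) ≈ -15300.0 - 7.1414*I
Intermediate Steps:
A = I*sqrt(51) (A = sqrt(-77 + 26) = sqrt(-51) = I*sqrt(51) ≈ 7.1414*I)
C(r) = -r + I*sqrt(51) (C(r) = I*sqrt(51) - r = -r + I*sqrt(51))
-15737 - C(437) = -15737 - (-1*437 + I*sqrt(51)) = -15737 - (-437 + I*sqrt(51)) = -15737 + (437 - I*sqrt(51)) = -15300 - I*sqrt(51)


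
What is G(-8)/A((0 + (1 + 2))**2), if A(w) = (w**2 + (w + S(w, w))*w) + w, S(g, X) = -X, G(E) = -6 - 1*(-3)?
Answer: -1/30 ≈ -0.033333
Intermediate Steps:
G(E) = -3 (G(E) = -6 + 3 = -3)
A(w) = w + w**2 (A(w) = (w**2 + (w - w)*w) + w = (w**2 + 0*w) + w = (w**2 + 0) + w = w**2 + w = w + w**2)
G(-8)/A((0 + (1 + 2))**2) = -3*1/((0 + (1 + 2))**2*(1 + (0 + (1 + 2))**2)) = -3*1/((0 + 3)**2*(1 + (0 + 3)**2)) = -3*1/(9*(1 + 3**2)) = -3*1/(9*(1 + 9)) = -3/(9*10) = -3/90 = -3*1/90 = -1/30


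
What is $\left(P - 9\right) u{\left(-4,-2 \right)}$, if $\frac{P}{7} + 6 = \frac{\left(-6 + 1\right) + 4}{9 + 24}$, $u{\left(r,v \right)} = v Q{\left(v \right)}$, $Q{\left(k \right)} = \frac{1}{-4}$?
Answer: $- \frac{845}{33} \approx -25.606$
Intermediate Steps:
$Q{\left(k \right)} = - \frac{1}{4}$
$u{\left(r,v \right)} = - \frac{v}{4}$ ($u{\left(r,v \right)} = v \left(- \frac{1}{4}\right) = - \frac{v}{4}$)
$P = - \frac{1393}{33}$ ($P = -42 + 7 \frac{\left(-6 + 1\right) + 4}{9 + 24} = -42 + 7 \frac{-5 + 4}{33} = -42 + 7 \left(\left(-1\right) \frac{1}{33}\right) = -42 + 7 \left(- \frac{1}{33}\right) = -42 - \frac{7}{33} = - \frac{1393}{33} \approx -42.212$)
$\left(P - 9\right) u{\left(-4,-2 \right)} = \left(- \frac{1393}{33} - 9\right) \left(\left(- \frac{1}{4}\right) \left(-2\right)\right) = \left(- \frac{1690}{33}\right) \frac{1}{2} = - \frac{845}{33}$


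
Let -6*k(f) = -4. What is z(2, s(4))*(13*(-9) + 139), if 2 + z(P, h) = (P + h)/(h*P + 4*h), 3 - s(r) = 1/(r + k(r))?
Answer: -4411/117 ≈ -37.701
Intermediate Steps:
k(f) = ⅔ (k(f) = -⅙*(-4) = ⅔)
s(r) = 3 - 1/(⅔ + r) (s(r) = 3 - 1/(r + ⅔) = 3 - 1/(⅔ + r))
z(P, h) = -2 + (P + h)/(4*h + P*h) (z(P, h) = -2 + (P + h)/(h*P + 4*h) = -2 + (P + h)/(P*h + 4*h) = -2 + (P + h)/(4*h + P*h))
z(2, s(4))*(13*(-9) + 139) = ((2 - 21*(1 + 3*4)/(2 + 3*4) - 2*2*3*(1 + 3*4)/(2 + 3*4))/(((3*(1 + 3*4)/(2 + 3*4)))*(4 + 2)))*(13*(-9) + 139) = ((2 - 21*(1 + 12)/(2 + 12) - 2*2*3*(1 + 12)/(2 + 12))/((3*(1 + 12)/(2 + 12))*6))*(-117 + 139) = ((⅙)*(2 - 21*13/14 - 2*2*3*13/14)/(3*13/14))*22 = ((⅙)*(2 - 21*13/14 - 2*2*3*(1/14)*13)/(3*(1/14)*13))*22 = ((⅙)*(2 - 7*39/14 - 2*2*39/14)/(39/14))*22 = ((14/39)*(⅙)*(2 - 39/2 - 78/7))*22 = ((14/39)*(⅙)*(-401/14))*22 = -401/234*22 = -4411/117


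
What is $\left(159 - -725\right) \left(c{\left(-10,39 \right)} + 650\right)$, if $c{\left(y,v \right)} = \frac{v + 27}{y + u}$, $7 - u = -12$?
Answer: $\frac{1743248}{3} \approx 5.8108 \cdot 10^{5}$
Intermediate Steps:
$u = 19$ ($u = 7 - -12 = 7 + 12 = 19$)
$c{\left(y,v \right)} = \frac{27 + v}{19 + y}$ ($c{\left(y,v \right)} = \frac{v + 27}{y + 19} = \frac{27 + v}{19 + y}$)
$\left(159 - -725\right) \left(c{\left(-10,39 \right)} + 650\right) = \left(159 - -725\right) \left(\frac{27 + 39}{19 - 10} + 650\right) = \left(159 + 725\right) \left(\frac{1}{9} \cdot 66 + 650\right) = 884 \left(\frac{1}{9} \cdot 66 + 650\right) = 884 \left(\frac{22}{3} + 650\right) = 884 \cdot \frac{1972}{3} = \frac{1743248}{3}$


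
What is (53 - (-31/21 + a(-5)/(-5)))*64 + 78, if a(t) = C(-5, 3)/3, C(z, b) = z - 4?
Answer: 370238/105 ≈ 3526.1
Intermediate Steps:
C(z, b) = -4 + z
a(t) = -3 (a(t) = (-4 - 5)/3 = -9*⅓ = -3)
(53 - (-31/21 + a(-5)/(-5)))*64 + 78 = (53 - (-31/21 - 3/(-5)))*64 + 78 = (53 - (-31*1/21 - 3*(-⅕)))*64 + 78 = (53 - (-31/21 + ⅗))*64 + 78 = (53 - 1*(-92/105))*64 + 78 = (53 + 92/105)*64 + 78 = (5657/105)*64 + 78 = 362048/105 + 78 = 370238/105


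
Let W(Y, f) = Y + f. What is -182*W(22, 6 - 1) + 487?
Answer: -4427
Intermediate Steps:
-182*W(22, 6 - 1) + 487 = -182*(22 + (6 - 1)) + 487 = -182*(22 + 5) + 487 = -182*27 + 487 = -4914 + 487 = -4427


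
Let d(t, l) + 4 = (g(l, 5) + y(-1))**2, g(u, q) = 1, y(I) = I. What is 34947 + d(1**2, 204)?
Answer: 34943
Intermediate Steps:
d(t, l) = -4 (d(t, l) = -4 + (1 - 1)**2 = -4 + 0**2 = -4 + 0 = -4)
34947 + d(1**2, 204) = 34947 - 4 = 34943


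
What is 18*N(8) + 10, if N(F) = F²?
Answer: 1162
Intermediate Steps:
18*N(8) + 10 = 18*8² + 10 = 18*64 + 10 = 1152 + 10 = 1162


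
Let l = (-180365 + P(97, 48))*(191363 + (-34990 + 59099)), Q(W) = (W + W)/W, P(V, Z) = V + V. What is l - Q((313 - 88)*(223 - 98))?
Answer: -38821805714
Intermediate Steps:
P(V, Z) = 2*V
Q(W) = 2 (Q(W) = (2*W)/W = 2)
l = -38821805712 (l = (-180365 + 2*97)*(191363 + (-34990 + 59099)) = (-180365 + 194)*(191363 + 24109) = -180171*215472 = -38821805712)
l - Q((313 - 88)*(223 - 98)) = -38821805712 - 1*2 = -38821805712 - 2 = -38821805714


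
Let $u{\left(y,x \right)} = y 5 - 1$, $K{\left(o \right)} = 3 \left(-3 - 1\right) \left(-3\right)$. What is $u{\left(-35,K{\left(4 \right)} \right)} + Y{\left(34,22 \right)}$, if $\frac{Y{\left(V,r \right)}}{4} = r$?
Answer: $-88$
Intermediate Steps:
$Y{\left(V,r \right)} = 4 r$
$K{\left(o \right)} = 36$ ($K{\left(o \right)} = 3 \left(-4\right) \left(-3\right) = \left(-12\right) \left(-3\right) = 36$)
$u{\left(y,x \right)} = -1 + 5 y$ ($u{\left(y,x \right)} = 5 y - 1 = -1 + 5 y$)
$u{\left(-35,K{\left(4 \right)} \right)} + Y{\left(34,22 \right)} = \left(-1 + 5 \left(-35\right)\right) + 4 \cdot 22 = \left(-1 - 175\right) + 88 = -176 + 88 = -88$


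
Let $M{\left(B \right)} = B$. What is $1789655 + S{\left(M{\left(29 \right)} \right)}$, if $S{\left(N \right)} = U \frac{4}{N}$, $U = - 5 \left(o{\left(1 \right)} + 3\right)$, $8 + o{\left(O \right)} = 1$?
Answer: $\frac{51900075}{29} \approx 1.7897 \cdot 10^{6}$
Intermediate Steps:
$o{\left(O \right)} = -7$ ($o{\left(O \right)} = -8 + 1 = -7$)
$U = 20$ ($U = - 5 \left(-7 + 3\right) = \left(-5\right) \left(-4\right) = 20$)
$S{\left(N \right)} = \frac{80}{N}$ ($S{\left(N \right)} = 20 \frac{4}{N} = \frac{80}{N}$)
$1789655 + S{\left(M{\left(29 \right)} \right)} = 1789655 + \frac{80}{29} = \frac{51900075}{29}$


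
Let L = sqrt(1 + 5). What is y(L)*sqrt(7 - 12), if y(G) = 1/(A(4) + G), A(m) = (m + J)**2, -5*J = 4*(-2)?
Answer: -625*I*sqrt(30)/610906 + 9800*I*sqrt(5)/305453 ≈ 0.066137*I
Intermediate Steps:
J = 8/5 (J = -4*(-2)/5 = -1/5*(-8) = 8/5 ≈ 1.6000)
A(m) = (8/5 + m)**2 (A(m) = (m + 8/5)**2 = (8/5 + m)**2)
L = sqrt(6) ≈ 2.4495
y(G) = 1/(784/25 + G) (y(G) = 1/((8 + 5*4)**2/25 + G) = 1/((8 + 20)**2/25 + G) = 1/((1/25)*28**2 + G) = 1/((1/25)*784 + G) = 1/(784/25 + G))
y(L)*sqrt(7 - 12) = (25/(784 + 25*sqrt(6)))*sqrt(7 - 12) = (25/(784 + 25*sqrt(6)))*sqrt(-5) = (25/(784 + 25*sqrt(6)))*(I*sqrt(5)) = 25*I*sqrt(5)/(784 + 25*sqrt(6))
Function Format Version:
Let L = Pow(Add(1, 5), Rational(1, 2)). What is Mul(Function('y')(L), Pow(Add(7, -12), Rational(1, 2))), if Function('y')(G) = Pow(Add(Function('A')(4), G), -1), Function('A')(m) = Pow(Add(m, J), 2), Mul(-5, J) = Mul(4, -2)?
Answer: Add(Mul(Rational(-625, 610906), I, Pow(30, Rational(1, 2))), Mul(Rational(9800, 305453), I, Pow(5, Rational(1, 2)))) ≈ Mul(0.066137, I)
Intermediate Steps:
J = Rational(8, 5) (J = Mul(Rational(-1, 5), Mul(4, -2)) = Mul(Rational(-1, 5), -8) = Rational(8, 5) ≈ 1.6000)
Function('A')(m) = Pow(Add(Rational(8, 5), m), 2) (Function('A')(m) = Pow(Add(m, Rational(8, 5)), 2) = Pow(Add(Rational(8, 5), m), 2))
L = Pow(6, Rational(1, 2)) ≈ 2.4495
Function('y')(G) = Pow(Add(Rational(784, 25), G), -1) (Function('y')(G) = Pow(Add(Mul(Rational(1, 25), Pow(Add(8, Mul(5, 4)), 2)), G), -1) = Pow(Add(Mul(Rational(1, 25), Pow(Add(8, 20), 2)), G), -1) = Pow(Add(Mul(Rational(1, 25), Pow(28, 2)), G), -1) = Pow(Add(Mul(Rational(1, 25), 784), G), -1) = Pow(Add(Rational(784, 25), G), -1))
Mul(Function('y')(L), Pow(Add(7, -12), Rational(1, 2))) = Mul(Mul(25, Pow(Add(784, Mul(25, Pow(6, Rational(1, 2)))), -1)), Pow(Add(7, -12), Rational(1, 2))) = Mul(Mul(25, Pow(Add(784, Mul(25, Pow(6, Rational(1, 2)))), -1)), Pow(-5, Rational(1, 2))) = Mul(Mul(25, Pow(Add(784, Mul(25, Pow(6, Rational(1, 2)))), -1)), Mul(I, Pow(5, Rational(1, 2)))) = Mul(25, I, Pow(5, Rational(1, 2)), Pow(Add(784, Mul(25, Pow(6, Rational(1, 2)))), -1))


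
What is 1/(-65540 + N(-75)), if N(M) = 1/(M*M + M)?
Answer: -5550/363746999 ≈ -1.5258e-5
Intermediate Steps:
N(M) = 1/(M + M²) (N(M) = 1/(M² + M) = 1/(M + M²))
1/(-65540 + N(-75)) = 1/(-65540 + 1/((-75)*(1 - 75))) = 1/(-65540 - 1/75/(-74)) = 1/(-65540 - 1/75*(-1/74)) = 1/(-65540 + 1/5550) = 1/(-363746999/5550) = -5550/363746999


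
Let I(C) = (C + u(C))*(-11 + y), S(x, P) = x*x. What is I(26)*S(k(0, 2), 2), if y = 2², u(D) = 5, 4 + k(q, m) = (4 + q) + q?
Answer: 0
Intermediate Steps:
k(q, m) = 2*q (k(q, m) = -4 + ((4 + q) + q) = -4 + (4 + 2*q) = 2*q)
S(x, P) = x²
y = 4
I(C) = -35 - 7*C (I(C) = (C + 5)*(-11 + 4) = (5 + C)*(-7) = -35 - 7*C)
I(26)*S(k(0, 2), 2) = (-35 - 7*26)*(2*0)² = (-35 - 182)*0² = -217*0 = 0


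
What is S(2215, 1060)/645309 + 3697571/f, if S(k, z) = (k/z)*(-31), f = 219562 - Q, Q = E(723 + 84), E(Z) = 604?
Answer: 84307512011809/4992443403444 ≈ 16.887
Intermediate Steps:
Q = 604
f = 218958 (f = 219562 - 1*604 = 219562 - 604 = 218958)
S(k, z) = -31*k/z
S(2215, 1060)/645309 + 3697571/f = -31*2215/1060/645309 + 3697571/218958 = -31*2215*1/1060*(1/645309) + 3697571*(1/218958) = -13733/212*1/645309 + 3697571/218958 = -13733/136805508 + 3697571/218958 = 84307512011809/4992443403444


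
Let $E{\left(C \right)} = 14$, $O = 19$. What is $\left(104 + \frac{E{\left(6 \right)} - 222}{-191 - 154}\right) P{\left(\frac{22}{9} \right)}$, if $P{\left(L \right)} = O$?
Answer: $\frac{685672}{345} \approx 1987.5$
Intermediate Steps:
$P{\left(L \right)} = 19$
$\left(104 + \frac{E{\left(6 \right)} - 222}{-191 - 154}\right) P{\left(\frac{22}{9} \right)} = \left(104 + \frac{14 - 222}{-191 - 154}\right) 19 = \left(104 - \frac{208}{-345}\right) 19 = \left(104 - - \frac{208}{345}\right) 19 = \left(104 + \frac{208}{345}\right) 19 = \frac{36088}{345} \cdot 19 = \frac{685672}{345}$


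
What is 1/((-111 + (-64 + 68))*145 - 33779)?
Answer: -1/49294 ≈ -2.0286e-5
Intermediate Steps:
1/((-111 + (-64 + 68))*145 - 33779) = 1/((-111 + 4)*145 - 33779) = 1/(-107*145 - 33779) = 1/(-15515 - 33779) = 1/(-49294) = -1/49294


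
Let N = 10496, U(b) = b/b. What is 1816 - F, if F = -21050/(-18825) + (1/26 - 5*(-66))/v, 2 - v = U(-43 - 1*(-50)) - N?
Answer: 41441153471/22834474 ≈ 1814.8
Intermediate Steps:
U(b) = 1
v = 10497 (v = 2 - (1 - 1*10496) = 2 - (1 - 10496) = 2 - 1*(-10495) = 2 + 10495 = 10497)
F = 26251313/22834474 (F = -21050/(-18825) + (1/26 - 5*(-66))/10497 = -21050*(-1/18825) + (1/26 + 330)*(1/10497) = 842/753 + (8581/26)*(1/10497) = 842/753 + 8581/272922 = 26251313/22834474 ≈ 1.1496)
1816 - F = 1816 - 1*26251313/22834474 = 1816 - 26251313/22834474 = 41441153471/22834474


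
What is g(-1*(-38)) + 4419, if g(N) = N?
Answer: 4457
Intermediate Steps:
g(-1*(-38)) + 4419 = -1*(-38) + 4419 = 38 + 4419 = 4457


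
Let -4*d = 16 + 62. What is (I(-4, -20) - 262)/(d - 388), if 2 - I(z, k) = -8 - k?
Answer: 544/815 ≈ 0.66748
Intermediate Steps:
I(z, k) = 10 + k (I(z, k) = 2 - (-8 - k) = 2 + (8 + k) = 10 + k)
d = -39/2 (d = -(16 + 62)/4 = -¼*78 = -39/2 ≈ -19.500)
(I(-4, -20) - 262)/(d - 388) = ((10 - 20) - 262)/(-39/2 - 388) = (-10 - 262)/(-815/2) = -272*(-2/815) = 544/815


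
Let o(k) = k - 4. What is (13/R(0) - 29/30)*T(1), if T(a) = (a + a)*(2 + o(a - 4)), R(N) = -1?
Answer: 419/3 ≈ 139.67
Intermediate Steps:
o(k) = -4 + k
T(a) = 2*a*(-6 + a) (T(a) = (a + a)*(2 + (-4 + (a - 4))) = (2*a)*(2 + (-4 + (-4 + a))) = (2*a)*(2 + (-8 + a)) = (2*a)*(-6 + a) = 2*a*(-6 + a))
(13/R(0) - 29/30)*T(1) = (13/(-1) - 29/30)*(2*1*(-6 + 1)) = (13*(-1) - 29*1/30)*(2*1*(-5)) = (-13 - 29/30)*(-10) = -419/30*(-10) = 419/3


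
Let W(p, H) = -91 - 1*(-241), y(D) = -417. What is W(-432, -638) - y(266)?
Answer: 567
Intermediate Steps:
W(p, H) = 150 (W(p, H) = -91 + 241 = 150)
W(-432, -638) - y(266) = 150 - 1*(-417) = 150 + 417 = 567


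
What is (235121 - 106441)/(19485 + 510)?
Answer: 25736/3999 ≈ 6.4356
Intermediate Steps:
(235121 - 106441)/(19485 + 510) = 128680/19995 = 128680*(1/19995) = 25736/3999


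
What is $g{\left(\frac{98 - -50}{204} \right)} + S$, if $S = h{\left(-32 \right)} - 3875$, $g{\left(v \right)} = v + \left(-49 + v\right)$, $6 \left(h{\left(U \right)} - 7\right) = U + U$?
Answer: $- \frac{200237}{51} \approx -3926.2$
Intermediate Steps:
$h{\left(U \right)} = 7 + \frac{U}{3}$ ($h{\left(U \right)} = 7 + \frac{U + U}{6} = 7 + \frac{2 U}{6} = 7 + \frac{U}{3}$)
$g{\left(v \right)} = -49 + 2 v$
$S = - \frac{11636}{3}$ ($S = \left(7 + \frac{1}{3} \left(-32\right)\right) - 3875 = \left(7 - \frac{32}{3}\right) - 3875 = - \frac{11}{3} - 3875 = - \frac{11636}{3} \approx -3878.7$)
$g{\left(\frac{98 - -50}{204} \right)} + S = \left(-49 + 2 \frac{98 - -50}{204}\right) - \frac{11636}{3} = \left(-49 + 2 \left(98 + 50\right) \frac{1}{204}\right) - \frac{11636}{3} = \left(-49 + 2 \cdot 148 \cdot \frac{1}{204}\right) - \frac{11636}{3} = \left(-49 + 2 \cdot \frac{37}{51}\right) - \frac{11636}{3} = \left(-49 + \frac{74}{51}\right) - \frac{11636}{3} = - \frac{2425}{51} - \frac{11636}{3} = - \frac{200237}{51}$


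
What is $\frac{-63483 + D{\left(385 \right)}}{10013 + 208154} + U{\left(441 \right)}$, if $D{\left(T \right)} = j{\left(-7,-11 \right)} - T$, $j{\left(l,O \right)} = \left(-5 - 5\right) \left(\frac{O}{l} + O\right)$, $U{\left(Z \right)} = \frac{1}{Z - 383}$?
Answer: $- \frac{840171}{3054338} \approx -0.27507$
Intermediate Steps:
$U{\left(Z \right)} = \frac{1}{-383 + Z}$
$j{\left(l,O \right)} = - 10 O - \frac{10 O}{l}$ ($j{\left(l,O \right)} = - 10 \left(O + \frac{O}{l}\right) = - 10 O - \frac{10 O}{l}$)
$D{\left(T \right)} = \frac{660}{7} - T$ ($D{\left(T \right)} = \left(-10\right) \left(-11\right) \frac{1}{-7} \left(1 - 7\right) - T = \left(-10\right) \left(-11\right) \left(- \frac{1}{7}\right) \left(-6\right) - T = \frac{660}{7} - T$)
$\frac{-63483 + D{\left(385 \right)}}{10013 + 208154} + U{\left(441 \right)} = \frac{-63483 + \left(\frac{660}{7} - 385\right)}{10013 + 208154} + \frac{1}{-383 + 441} = \frac{-63483 + \left(\frac{660}{7} - 385\right)}{218167} + \frac{1}{58} = \left(-63483 - \frac{2035}{7}\right) \frac{1}{218167} + \frac{1}{58} = \left(- \frac{446416}{7}\right) \frac{1}{218167} + \frac{1}{58} = - \frac{446416}{1527169} + \frac{1}{58} = - \frac{840171}{3054338}$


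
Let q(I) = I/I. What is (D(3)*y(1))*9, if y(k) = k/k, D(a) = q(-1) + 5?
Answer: 54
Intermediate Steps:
q(I) = 1
D(a) = 6 (D(a) = 1 + 5 = 6)
y(k) = 1
(D(3)*y(1))*9 = (6*1)*9 = 6*9 = 54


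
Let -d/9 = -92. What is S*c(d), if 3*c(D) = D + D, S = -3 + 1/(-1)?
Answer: -2208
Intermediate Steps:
d = 828 (d = -9*(-92) = 828)
S = -4 (S = -3 - 1 = -4)
c(D) = 2*D/3 (c(D) = (D + D)/3 = (2*D)/3 = 2*D/3)
S*c(d) = -8*828/3 = -4*552 = -2208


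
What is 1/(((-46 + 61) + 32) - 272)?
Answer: -1/225 ≈ -0.0044444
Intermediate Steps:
1/(((-46 + 61) + 32) - 272) = 1/((15 + 32) - 272) = 1/(47 - 272) = 1/(-225) = -1/225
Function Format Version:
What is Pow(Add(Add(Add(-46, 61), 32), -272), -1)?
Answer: Rational(-1, 225) ≈ -0.0044444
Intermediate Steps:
Pow(Add(Add(Add(-46, 61), 32), -272), -1) = Pow(Add(Add(15, 32), -272), -1) = Pow(Add(47, -272), -1) = Pow(-225, -1) = Rational(-1, 225)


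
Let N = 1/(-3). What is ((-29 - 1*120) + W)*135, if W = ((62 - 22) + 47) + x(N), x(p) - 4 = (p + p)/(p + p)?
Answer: -7695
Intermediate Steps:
N = -⅓ ≈ -0.33333
x(p) = 5 (x(p) = 4 + (p + p)/(p + p) = 4 + (2*p)/((2*p)) = 4 + (2*p)*(1/(2*p)) = 4 + 1 = 5)
W = 92 (W = ((62 - 22) + 47) + 5 = (40 + 47) + 5 = 87 + 5 = 92)
((-29 - 1*120) + W)*135 = ((-29 - 1*120) + 92)*135 = ((-29 - 120) + 92)*135 = (-149 + 92)*135 = -57*135 = -7695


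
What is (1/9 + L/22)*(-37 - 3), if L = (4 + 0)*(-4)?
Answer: 2440/99 ≈ 24.646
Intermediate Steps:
L = -16 (L = 4*(-4) = -16)
(1/9 + L/22)*(-37 - 3) = (1/9 - 16/22)*(-37 - 3) = (1*(1/9) - 16*1/22)*(-40) = (1/9 - 8/11)*(-40) = -61/99*(-40) = 2440/99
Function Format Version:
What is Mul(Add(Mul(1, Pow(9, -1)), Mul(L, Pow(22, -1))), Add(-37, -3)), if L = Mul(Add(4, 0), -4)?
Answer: Rational(2440, 99) ≈ 24.646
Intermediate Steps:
L = -16 (L = Mul(4, -4) = -16)
Mul(Add(Mul(1, Pow(9, -1)), Mul(L, Pow(22, -1))), Add(-37, -3)) = Mul(Add(Mul(1, Pow(9, -1)), Mul(-16, Pow(22, -1))), Add(-37, -3)) = Mul(Add(Mul(1, Rational(1, 9)), Mul(-16, Rational(1, 22))), -40) = Mul(Add(Rational(1, 9), Rational(-8, 11)), -40) = Mul(Rational(-61, 99), -40) = Rational(2440, 99)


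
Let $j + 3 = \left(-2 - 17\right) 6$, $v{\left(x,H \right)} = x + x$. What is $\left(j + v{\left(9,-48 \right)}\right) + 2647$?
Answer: $2548$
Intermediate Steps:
$v{\left(x,H \right)} = 2 x$
$j = -117$ ($j = -3 + \left(-2 - 17\right) 6 = -3 - 114 = -117$)
$\left(j + v{\left(9,-48 \right)}\right) + 2647 = \left(-117 + 2 \cdot 9\right) + 2647 = \left(-117 + 18\right) + 2647 = -99 + 2647 = 2548$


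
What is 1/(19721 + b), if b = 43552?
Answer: 1/63273 ≈ 1.5805e-5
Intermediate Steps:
1/(19721 + b) = 1/(19721 + 43552) = 1/63273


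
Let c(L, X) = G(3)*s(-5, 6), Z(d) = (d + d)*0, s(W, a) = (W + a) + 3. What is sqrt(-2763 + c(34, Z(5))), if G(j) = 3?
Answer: I*sqrt(2751) ≈ 52.45*I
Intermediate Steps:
s(W, a) = 3 + W + a
Z(d) = 0 (Z(d) = (2*d)*0 = 0)
c(L, X) = 12 (c(L, X) = 3*(3 - 5 + 6) = 3*4 = 12)
sqrt(-2763 + c(34, Z(5))) = sqrt(-2763 + 12) = sqrt(-2751) = I*sqrt(2751)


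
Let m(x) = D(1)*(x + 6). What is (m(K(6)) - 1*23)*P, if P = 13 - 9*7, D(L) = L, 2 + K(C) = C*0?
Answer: 950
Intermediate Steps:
K(C) = -2 (K(C) = -2 + C*0 = -2 + 0 = -2)
m(x) = 6 + x (m(x) = 1*(x + 6) = 1*(6 + x) = 6 + x)
P = -50 (P = 13 - 63 = -50)
(m(K(6)) - 1*23)*P = ((6 - 2) - 1*23)*(-50) = (4 - 23)*(-50) = -19*(-50) = 950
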